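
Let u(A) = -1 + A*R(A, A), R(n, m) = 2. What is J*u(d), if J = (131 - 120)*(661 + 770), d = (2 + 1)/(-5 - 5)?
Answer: -125928/5 ≈ -25186.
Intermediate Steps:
d = -3/10 (d = 3/(-10) = 3*(-1/10) = -3/10 ≈ -0.30000)
J = 15741 (J = 11*1431 = 15741)
u(A) = -1 + 2*A (u(A) = -1 + A*2 = -1 + 2*A)
J*u(d) = 15741*(-1 + 2*(-3/10)) = 15741*(-1 - 3/5) = 15741*(-8/5) = -125928/5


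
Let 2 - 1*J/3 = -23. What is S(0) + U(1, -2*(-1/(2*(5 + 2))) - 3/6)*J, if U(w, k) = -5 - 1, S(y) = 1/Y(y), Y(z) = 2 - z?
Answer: -899/2 ≈ -449.50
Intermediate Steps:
S(y) = 1/(2 - y)
J = 75 (J = 6 - 3*(-23) = 6 + 69 = 75)
U(w, k) = -6
S(0) + U(1, -2*(-1/(2*(5 + 2))) - 3/6)*J = -1/(-2 + 0) - 6*75 = -1/(-2) - 450 = -1*(-1/2) - 450 = 1/2 - 450 = -899/2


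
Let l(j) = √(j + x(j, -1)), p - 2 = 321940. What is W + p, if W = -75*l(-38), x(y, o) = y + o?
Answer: 321942 - 75*I*√77 ≈ 3.2194e+5 - 658.12*I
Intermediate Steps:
p = 321942 (p = 2 + 321940 = 321942)
x(y, o) = o + y
l(j) = √(-1 + 2*j) (l(j) = √(j + (-1 + j)) = √(-1 + 2*j))
W = -75*I*√77 (W = -75*√(-1 + 2*(-38)) = -75*√(-1 - 76) = -75*I*√77 ≈ -658.12*I)
W + p = -75*I*√77 + 321942 = 321942 - 75*I*√77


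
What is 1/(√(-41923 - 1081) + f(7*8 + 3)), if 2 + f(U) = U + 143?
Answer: 50/20751 - I*√10751/41502 ≈ 0.0024095 - 0.0024984*I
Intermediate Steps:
f(U) = 141 + U (f(U) = -2 + (U + 143) = -2 + (143 + U) = 141 + U)
1/(√(-41923 - 1081) + f(7*8 + 3)) = 1/(√(-41923 - 1081) + (141 + (7*8 + 3))) = 1/(√(-43004) + (141 + (56 + 3))) = 1/(2*I*√10751 + (141 + 59)) = 1/(2*I*√10751 + 200) = 1/(200 + 2*I*√10751)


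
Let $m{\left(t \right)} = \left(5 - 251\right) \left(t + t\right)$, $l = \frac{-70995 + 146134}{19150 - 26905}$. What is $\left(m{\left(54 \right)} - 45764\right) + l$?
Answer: $- \frac{561009799}{7755} \approx -72342.0$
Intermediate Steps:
$l = - \frac{75139}{7755}$ ($l = \frac{75139}{-7755} = 75139 \left(- \frac{1}{7755}\right) = - \frac{75139}{7755} \approx -9.6891$)
$m{\left(t \right)} = - 492 t$ ($m{\left(t \right)} = - 246 \cdot 2 t = - 492 t$)
$\left(m{\left(54 \right)} - 45764\right) + l = \left(\left(-492\right) 54 - 45764\right) - \frac{75139}{7755} = \left(-26568 - 45764\right) - \frac{75139}{7755} = -72332 - \frac{75139}{7755} = - \frac{561009799}{7755}$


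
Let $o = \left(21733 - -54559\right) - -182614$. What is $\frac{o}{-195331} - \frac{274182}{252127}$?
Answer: $- \frac{118833437304}{49248219037} \approx -2.4129$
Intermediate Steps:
$o = 258906$ ($o = \left(21733 + 54559\right) + 182614 = 76292 + 182614 = 258906$)
$\frac{o}{-195331} - \frac{274182}{252127} = \frac{258906}{-195331} - \frac{274182}{252127} = 258906 \left(- \frac{1}{195331}\right) - \frac{274182}{252127} = - \frac{258906}{195331} - \frac{274182}{252127} = - \frac{118833437304}{49248219037}$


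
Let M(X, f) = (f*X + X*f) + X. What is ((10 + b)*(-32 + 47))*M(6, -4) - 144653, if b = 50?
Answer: -182453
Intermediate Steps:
M(X, f) = X + 2*X*f (M(X, f) = (X*f + X*f) + X = 2*X*f + X = X + 2*X*f)
((10 + b)*(-32 + 47))*M(6, -4) - 144653 = ((10 + 50)*(-32 + 47))*(6*(1 + 2*(-4))) - 144653 = (60*15)*(6*(1 - 8)) - 144653 = 900*(6*(-7)) - 144653 = 900*(-42) - 144653 = -37800 - 144653 = -182453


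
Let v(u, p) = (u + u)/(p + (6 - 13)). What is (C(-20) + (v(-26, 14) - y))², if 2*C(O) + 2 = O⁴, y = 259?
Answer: 311506864384/49 ≈ 6.3573e+9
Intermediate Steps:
v(u, p) = 2*u/(-7 + p) (v(u, p) = (2*u)/(p - 7) = (2*u)/(-7 + p) = 2*u/(-7 + p))
C(O) = -1 + O⁴/2
(C(-20) + (v(-26, 14) - y))² = ((-1 + (½)*(-20)⁴) + (2*(-26)/(-7 + 14) - 1*259))² = ((-1 + (½)*160000) + (2*(-26)/7 - 259))² = ((-1 + 80000) + (2*(-26)*(⅐) - 259))² = (79999 + (-52/7 - 259))² = (79999 - 1865/7)² = (558128/7)² = 311506864384/49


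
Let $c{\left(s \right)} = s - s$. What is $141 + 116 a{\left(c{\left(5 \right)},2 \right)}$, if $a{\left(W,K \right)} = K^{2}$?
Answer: $605$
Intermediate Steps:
$c{\left(s \right)} = 0$
$141 + 116 a{\left(c{\left(5 \right)},2 \right)} = 141 + 116 \cdot 2^{2} = 141 + 116 \cdot 4 = 141 + 464 = 605$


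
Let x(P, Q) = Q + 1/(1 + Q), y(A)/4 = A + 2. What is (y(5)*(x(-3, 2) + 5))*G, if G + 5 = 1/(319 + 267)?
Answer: -902132/879 ≈ -1026.3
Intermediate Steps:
G = -2929/586 (G = -5 + 1/(319 + 267) = -5 + 1/586 = -2929/586 ≈ -4.9983)
y(A) = 8 + 4*A (y(A) = 4*(A + 2) = 4*(2 + A) = 8 + 4*A)
(y(5)*(x(-3, 2) + 5))*G = ((8 + 4*5)*((1 + 2 + 2**2)/(1 + 2) + 5))*(-2929/586) = ((8 + 20)*((1 + 2 + 4)/3 + 5))*(-2929/586) = (28*((1/3)*7 + 5))*(-2929/586) = (28*(7/3 + 5))*(-2929/586) = (28*(22/3))*(-2929/586) = (616/3)*(-2929/586) = -902132/879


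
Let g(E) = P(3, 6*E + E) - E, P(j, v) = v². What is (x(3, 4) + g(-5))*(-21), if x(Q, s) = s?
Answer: -25914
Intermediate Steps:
g(E) = -E + 49*E² (g(E) = (6*E + E)² - E = (7*E)² - E = 49*E² - E = -E + 49*E²)
(x(3, 4) + g(-5))*(-21) = (4 - 5*(-1 + 49*(-5)))*(-21) = (4 - 5*(-1 - 245))*(-21) = (4 - 5*(-246))*(-21) = (4 + 1230)*(-21) = 1234*(-21) = -25914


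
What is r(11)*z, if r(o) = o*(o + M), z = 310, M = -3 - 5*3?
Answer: -23870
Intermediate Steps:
M = -18 (M = -3 - 15 = -18)
r(o) = o*(-18 + o) (r(o) = o*(o - 18) = o*(-18 + o))
r(11)*z = (11*(-18 + 11))*310 = (11*(-7))*310 = -77*310 = -23870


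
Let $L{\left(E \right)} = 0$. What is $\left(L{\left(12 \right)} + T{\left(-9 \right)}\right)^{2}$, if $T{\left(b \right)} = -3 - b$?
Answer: $36$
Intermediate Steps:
$\left(L{\left(12 \right)} + T{\left(-9 \right)}\right)^{2} = \left(0 - -6\right)^{2} = \left(0 + \left(-3 + 9\right)\right)^{2} = \left(0 + 6\right)^{2} = 6^{2} = 36$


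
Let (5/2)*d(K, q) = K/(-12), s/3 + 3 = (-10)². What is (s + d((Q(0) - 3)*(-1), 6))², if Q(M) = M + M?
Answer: 8462281/100 ≈ 84623.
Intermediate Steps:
Q(M) = 2*M
s = 291 (s = -9 + 3*(-10)² = -9 + 3*100 = -9 + 300 = 291)
d(K, q) = -K/30 (d(K, q) = 2*(K/(-12))/5 = 2*(K*(-1/12))/5 = 2*(-K/12)/5 = -K/30)
(s + d((Q(0) - 3)*(-1), 6))² = (291 - (2*0 - 3)*(-1)/30)² = (291 - (0 - 3)*(-1)/30)² = (291 - (-1)*(-1)/10)² = (291 - 1/30*3)² = (291 - ⅒)² = (2909/10)² = 8462281/100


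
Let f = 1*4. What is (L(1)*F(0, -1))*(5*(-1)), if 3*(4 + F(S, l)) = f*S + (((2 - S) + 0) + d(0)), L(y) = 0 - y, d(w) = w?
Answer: -50/3 ≈ -16.667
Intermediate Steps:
f = 4
L(y) = -y
F(S, l) = -10/3 + S (F(S, l) = -4 + (4*S + (((2 - S) + 0) + 0))/3 = -4 + (4*S + ((2 - S) + 0))/3 = -4 + (4*S + (2 - S))/3 = -4 + (2 + 3*S)/3 = -4 + (2/3 + S) = -10/3 + S)
(L(1)*F(0, -1))*(5*(-1)) = ((-1*1)*(-10/3 + 0))*(5*(-1)) = -1*(-10/3)*(-5) = (10/3)*(-5) = -50/3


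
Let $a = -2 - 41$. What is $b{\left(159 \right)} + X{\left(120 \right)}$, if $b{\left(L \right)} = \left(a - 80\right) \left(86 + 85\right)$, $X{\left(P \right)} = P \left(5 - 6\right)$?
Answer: $-21153$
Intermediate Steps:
$X{\left(P \right)} = - P$ ($X{\left(P \right)} = P \left(-1\right) = - P$)
$a = -43$ ($a = -2 - 41 = -43$)
$b{\left(L \right)} = -21033$ ($b{\left(L \right)} = \left(-43 - 80\right) \left(86 + 85\right) = \left(-123\right) 171 = -21033$)
$b{\left(159 \right)} + X{\left(120 \right)} = -21033 - 120 = -21153$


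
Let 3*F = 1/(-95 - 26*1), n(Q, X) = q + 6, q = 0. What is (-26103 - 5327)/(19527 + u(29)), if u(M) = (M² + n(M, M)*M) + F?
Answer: -2281818/1491349 ≈ -1.5300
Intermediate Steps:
n(Q, X) = 6 (n(Q, X) = 0 + 6 = 6)
F = -1/363 (F = 1/(3*(-95 - 26*1)) = 1/(3*(-95 - 26)) = (⅓)/(-121) = (⅓)*(-1/121) = -1/363 ≈ -0.0027548)
u(M) = -1/363 + M² + 6*M (u(M) = (M² + 6*M) - 1/363 = -1/363 + M² + 6*M)
(-26103 - 5327)/(19527 + u(29)) = (-26103 - 5327)/(19527 + (-1/363 + 29² + 6*29)) = -31430/(19527 + (-1/363 + 841 + 174)) = -31430/(19527 + 368444/363) = -31430/7456745/363 = -31430*363/7456745 = -2281818/1491349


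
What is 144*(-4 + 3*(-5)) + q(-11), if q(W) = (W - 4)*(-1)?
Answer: -2721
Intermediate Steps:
q(W) = 4 - W (q(W) = (-4 + W)*(-1) = 4 - W)
144*(-4 + 3*(-5)) + q(-11) = 144*(-4 + 3*(-5)) + (4 - 1*(-11)) = 144*(-4 - 15) + (4 + 11) = 144*(-19) + 15 = -2736 + 15 = -2721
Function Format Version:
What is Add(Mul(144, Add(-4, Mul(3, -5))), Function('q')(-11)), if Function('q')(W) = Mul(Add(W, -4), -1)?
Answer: -2721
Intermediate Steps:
Function('q')(W) = Add(4, Mul(-1, W)) (Function('q')(W) = Mul(Add(-4, W), -1) = Add(4, Mul(-1, W)))
Add(Mul(144, Add(-4, Mul(3, -5))), Function('q')(-11)) = Add(Mul(144, Add(-4, Mul(3, -5))), Add(4, Mul(-1, -11))) = Add(Mul(144, Add(-4, -15)), Add(4, 11)) = Add(Mul(144, -19), 15) = Add(-2736, 15) = -2721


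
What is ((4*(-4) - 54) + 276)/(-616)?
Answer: -103/308 ≈ -0.33442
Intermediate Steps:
((4*(-4) - 54) + 276)/(-616) = ((-16 - 54) + 276)*(-1/616) = (-70 + 276)*(-1/616) = 206*(-1/616) = -103/308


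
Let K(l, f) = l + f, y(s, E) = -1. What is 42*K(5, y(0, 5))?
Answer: 168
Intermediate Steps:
K(l, f) = f + l
42*K(5, y(0, 5)) = 42*(-1 + 5) = 42*4 = 168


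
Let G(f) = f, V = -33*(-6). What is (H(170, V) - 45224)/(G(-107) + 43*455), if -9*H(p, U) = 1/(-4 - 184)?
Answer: -76519007/32922936 ≈ -2.3242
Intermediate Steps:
V = 198
H(p, U) = 1/1692 (H(p, U) = -1/(9*(-4 - 184)) = -⅑/(-188) = -⅑*(-1/188) = 1/1692)
(H(170, V) - 45224)/(G(-107) + 43*455) = (1/1692 - 45224)/(-107 + 43*455) = -76519007/(1692*(-107 + 19565)) = -76519007/1692/19458 = -76519007/1692*1/19458 = -76519007/32922936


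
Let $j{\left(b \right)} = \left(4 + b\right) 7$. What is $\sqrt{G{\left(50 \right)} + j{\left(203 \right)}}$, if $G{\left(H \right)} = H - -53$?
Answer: $4 \sqrt{97} \approx 39.395$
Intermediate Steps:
$G{\left(H \right)} = 53 + H$ ($G{\left(H \right)} = H + 53 = 53 + H$)
$j{\left(b \right)} = 28 + 7 b$
$\sqrt{G{\left(50 \right)} + j{\left(203 \right)}} = \sqrt{\left(53 + 50\right) + \left(28 + 7 \cdot 203\right)} = \sqrt{103 + \left(28 + 1421\right)} = \sqrt{103 + 1449} = \sqrt{1552} = 4 \sqrt{97}$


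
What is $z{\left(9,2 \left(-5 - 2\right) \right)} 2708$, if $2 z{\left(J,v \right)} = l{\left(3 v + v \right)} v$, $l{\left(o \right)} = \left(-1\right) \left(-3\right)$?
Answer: $-56868$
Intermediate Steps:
$l{\left(o \right)} = 3$
$z{\left(J,v \right)} = \frac{3 v}{2}$
$z{\left(9,2 \left(-5 - 2\right) \right)} 2708 = \frac{3 \cdot 2 \left(-5 - 2\right)}{2} \cdot 2708 = \frac{3 \cdot 2 \left(-7\right)}{2} \cdot 2708 = \frac{3}{2} \left(-14\right) 2708 = \left(-21\right) 2708 = -56868$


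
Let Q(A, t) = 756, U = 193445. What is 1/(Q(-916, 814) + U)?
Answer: 1/194201 ≈ 5.1493e-6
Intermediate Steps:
1/(Q(-916, 814) + U) = 1/(756 + 193445) = 1/194201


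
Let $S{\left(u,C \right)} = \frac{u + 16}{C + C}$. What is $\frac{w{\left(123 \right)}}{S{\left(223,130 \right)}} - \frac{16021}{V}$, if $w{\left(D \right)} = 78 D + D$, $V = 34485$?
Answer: $\frac{87119764681}{8241915} \approx 10570.0$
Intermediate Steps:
$S{\left(u,C \right)} = \frac{16 + u}{2 C}$
$w{\left(D \right)} = 79 D$
$\frac{w{\left(123 \right)}}{S{\left(223,130 \right)}} - \frac{16021}{V} = \frac{79 \cdot 123}{\frac{1}{2} \cdot \frac{1}{130} \left(16 + 223\right)} - \frac{16021}{34485} = \frac{9717}{\frac{1}{2} \cdot \frac{1}{130} \cdot 239} - \frac{16021}{34485} = \frac{9717}{\frac{239}{260}} - \frac{16021}{34485} = 9717 \cdot \frac{260}{239} - \frac{16021}{34485} = \frac{2526420}{239} - \frac{16021}{34485} = \frac{87119764681}{8241915}$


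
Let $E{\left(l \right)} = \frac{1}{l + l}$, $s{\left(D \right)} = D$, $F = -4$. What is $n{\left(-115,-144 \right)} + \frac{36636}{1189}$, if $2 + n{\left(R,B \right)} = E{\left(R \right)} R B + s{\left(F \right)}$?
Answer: $- \frac{56106}{1189} \approx -47.188$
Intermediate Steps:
$E{\left(l \right)} = \frac{1}{2 l}$
$n{\left(R,B \right)} = -6 + \frac{B}{2}$ ($n{\left(R,B \right)} = -2 + \left(\frac{1}{2 R} R B - 4\right) = -2 + \left(\frac{B}{2} - 4\right) = -2 + \left(-4 + \frac{B}{2}\right) = -6 + \frac{B}{2}$)
$n{\left(-115,-144 \right)} + \frac{36636}{1189} = \left(-6 + \frac{1}{2} \left(-144\right)\right) + \frac{36636}{1189} = \left(-6 - 72\right) + 36636 \cdot \frac{1}{1189} = -78 + \frac{36636}{1189} = - \frac{56106}{1189}$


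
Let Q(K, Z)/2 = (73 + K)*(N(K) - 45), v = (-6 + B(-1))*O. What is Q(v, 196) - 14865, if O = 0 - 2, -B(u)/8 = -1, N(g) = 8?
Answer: -19971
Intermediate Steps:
B(u) = 8 (B(u) = -8*(-1) = 8)
O = -2
v = -4 (v = (-6 + 8)*(-2) = 2*(-2) = -4)
Q(K, Z) = -5402 - 74*K (Q(K, Z) = 2*((73 + K)*(8 - 45)) = 2*((73 + K)*(-37)) = 2*(-2701 - 37*K) = -5402 - 74*K)
Q(v, 196) - 14865 = (-5402 - 74*(-4)) - 14865 = (-5402 + 296) - 14865 = -5106 - 14865 = -19971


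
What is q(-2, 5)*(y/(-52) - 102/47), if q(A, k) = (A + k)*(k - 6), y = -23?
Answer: 12669/2444 ≈ 5.1837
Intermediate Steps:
q(A, k) = (-6 + k)*(A + k) (q(A, k) = (A + k)*(-6 + k) = (-6 + k)*(A + k))
q(-2, 5)*(y/(-52) - 102/47) = (5**2 - 6*(-2) - 6*5 - 2*5)*(-23/(-52) - 102/47) = (25 + 12 - 30 - 10)*(-23*(-1/52) - 102*1/47) = -3*(23/52 - 102/47) = -3*(-4223/2444) = 12669/2444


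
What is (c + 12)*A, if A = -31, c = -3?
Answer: -279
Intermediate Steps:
(c + 12)*A = (-3 + 12)*(-31) = 9*(-31) = -279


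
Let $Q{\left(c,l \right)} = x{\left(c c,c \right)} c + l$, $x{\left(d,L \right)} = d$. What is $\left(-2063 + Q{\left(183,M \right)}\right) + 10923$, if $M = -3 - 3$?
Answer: $6137341$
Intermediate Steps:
$M = -6$
$Q{\left(c,l \right)} = l + c^{3}$ ($Q{\left(c,l \right)} = c c c + l = c^{2} c + l = c^{3} + l = l + c^{3}$)
$\left(-2063 + Q{\left(183,M \right)}\right) + 10923 = \left(-2063 - \left(6 - 183^{3}\right)\right) + 10923 = \left(-2063 + \left(-6 + 6128487\right)\right) + 10923 = \left(-2063 + 6128481\right) + 10923 = 6126418 + 10923 = 6137341$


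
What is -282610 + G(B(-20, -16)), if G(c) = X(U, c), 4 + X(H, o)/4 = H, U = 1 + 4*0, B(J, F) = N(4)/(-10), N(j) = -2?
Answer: -282622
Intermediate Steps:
B(J, F) = ⅕ (B(J, F) = -2/(-10) = -2*(-⅒) = ⅕)
U = 1 (U = 1 + 0 = 1)
X(H, o) = -16 + 4*H
G(c) = -12 (G(c) = -16 + 4*1 = -16 + 4 = -12)
-282610 + G(B(-20, -16)) = -282610 - 12 = -282622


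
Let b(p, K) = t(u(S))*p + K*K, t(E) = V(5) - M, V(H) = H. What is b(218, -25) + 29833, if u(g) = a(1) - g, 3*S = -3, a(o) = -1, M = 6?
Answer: 30240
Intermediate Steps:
S = -1 (S = (⅓)*(-3) = -1)
u(g) = -1 - g
t(E) = -1 (t(E) = 5 - 1*6 = 5 - 6 = -1)
b(p, K) = K² - p (b(p, K) = -p + K*K = -p + K² = K² - p)
b(218, -25) + 29833 = ((-25)² - 1*218) + 29833 = (625 - 218) + 29833 = 407 + 29833 = 30240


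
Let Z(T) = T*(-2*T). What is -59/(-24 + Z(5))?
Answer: 59/74 ≈ 0.79730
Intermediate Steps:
Z(T) = -2*T²
-59/(-24 + Z(5)) = -59/(-24 - 2*5²) = -59/(-24 - 2*25) = -59/(-24 - 50) = -59/(-74) = -59*(-1/74) = 59/74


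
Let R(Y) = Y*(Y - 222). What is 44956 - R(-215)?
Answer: -48999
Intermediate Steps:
R(Y) = Y*(-222 + Y)
44956 - R(-215) = 44956 - (-215)*(-222 - 215) = 44956 - (-215)*(-437) = 44956 - 1*93955 = 44956 - 93955 = -48999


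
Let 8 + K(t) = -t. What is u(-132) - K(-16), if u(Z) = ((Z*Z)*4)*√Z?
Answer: -8 + 139392*I*√33 ≈ -8.0 + 8.0075e+5*I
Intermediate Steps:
u(Z) = 4*Z^(5/2) (u(Z) = (Z²*4)*√Z = (4*Z²)*√Z = 4*Z^(5/2))
K(t) = -8 - t
u(-132) - K(-16) = 4*(-132)^(5/2) - (-8 - 1*(-16)) = 4*(34848*I*√33) - (-8 + 16) = 139392*I*√33 - 1*8 = 139392*I*√33 - 8 = -8 + 139392*I*√33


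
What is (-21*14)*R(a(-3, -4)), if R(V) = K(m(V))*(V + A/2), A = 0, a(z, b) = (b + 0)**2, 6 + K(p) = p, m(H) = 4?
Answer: 9408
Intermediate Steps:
K(p) = -6 + p
a(z, b) = b**2
R(V) = -2*V (R(V) = (-6 + 4)*(V + 0/2) = -2*(V + 0*(1/2)) = -2*(V + 0) = -2*V)
(-21*14)*R(a(-3, -4)) = (-21*14)*(-2*(-4)**2) = -(-588)*16 = -294*(-32) = 9408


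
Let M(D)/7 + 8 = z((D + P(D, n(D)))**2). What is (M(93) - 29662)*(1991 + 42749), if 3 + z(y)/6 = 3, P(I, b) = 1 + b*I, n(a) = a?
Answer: -1329583320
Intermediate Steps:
P(I, b) = 1 + I*b
z(y) = 0 (z(y) = -18 + 6*3 = -18 + 18 = 0)
M(D) = -56 (M(D) = -56 + 7*0 = -56 + 0 = -56)
(M(93) - 29662)*(1991 + 42749) = (-56 - 29662)*(1991 + 42749) = -29718*44740 = -1329583320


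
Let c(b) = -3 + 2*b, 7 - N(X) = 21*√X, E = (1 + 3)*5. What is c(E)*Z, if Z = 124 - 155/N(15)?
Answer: 4309279/938 + 17205*√15/938 ≈ 4665.2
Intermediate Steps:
E = 20 (E = 4*5 = 20)
N(X) = 7 - 21*√X
Z = 124 - 155/(7 - 21*√15) ≈ 126.09
c(E)*Z = (-3 + 2*20)*(116467/938 + 465*√15/938) = (-3 + 40)*(116467/938 + 465*√15/938) = 37*(116467/938 + 465*√15/938) = 4309279/938 + 17205*√15/938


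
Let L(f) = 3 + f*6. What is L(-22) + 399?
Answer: 270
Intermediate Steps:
L(f) = 3 + 6*f
L(-22) + 399 = (3 + 6*(-22)) + 399 = (3 - 132) + 399 = -129 + 399 = 270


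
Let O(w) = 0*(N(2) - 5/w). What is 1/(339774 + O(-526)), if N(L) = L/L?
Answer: 1/339774 ≈ 2.9431e-6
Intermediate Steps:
N(L) = 1
O(w) = 0 (O(w) = 0*(1 - 5/w) = 0)
1/(339774 + O(-526)) = 1/(339774 + 0) = 1/339774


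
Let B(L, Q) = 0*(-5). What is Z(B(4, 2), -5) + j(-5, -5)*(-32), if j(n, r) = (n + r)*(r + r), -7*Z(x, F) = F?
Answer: -22395/7 ≈ -3199.3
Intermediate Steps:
B(L, Q) = 0
Z(x, F) = -F/7
j(n, r) = 2*r*(n + r) (j(n, r) = (n + r)*(2*r) = 2*r*(n + r))
Z(B(4, 2), -5) + j(-5, -5)*(-32) = -1/7*(-5) + (2*(-5)*(-5 - 5))*(-32) = 5/7 + (2*(-5)*(-10))*(-32) = 5/7 + 100*(-32) = 5/7 - 3200 = -22395/7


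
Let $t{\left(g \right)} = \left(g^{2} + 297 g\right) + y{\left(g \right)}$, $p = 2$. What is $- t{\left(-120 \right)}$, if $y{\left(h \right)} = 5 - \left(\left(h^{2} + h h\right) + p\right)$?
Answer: $50037$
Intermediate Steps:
$y{\left(h \right)} = 3 - 2 h^{2}$ ($y{\left(h \right)} = 5 - \left(\left(h^{2} + h h\right) + 2\right) = 5 - \left(\left(h^{2} + h^{2}\right) + 2\right) = 5 - \left(2 h^{2} + 2\right) = 5 - \left(2 + 2 h^{2}\right) = 3 - 2 h^{2}$)
$t{\left(g \right)} = 3 - g^{2} + 297 g$ ($t{\left(g \right)} = \left(g^{2} + 297 g\right) - \left(-3 + 2 g^{2}\right) = 3 - g^{2} + 297 g$)
$- t{\left(-120 \right)} = - (3 - \left(-120\right)^{2} + 297 \left(-120\right)) = - (3 - 14400 - 35640) = \left(-1\right) \left(-50037\right) = 50037$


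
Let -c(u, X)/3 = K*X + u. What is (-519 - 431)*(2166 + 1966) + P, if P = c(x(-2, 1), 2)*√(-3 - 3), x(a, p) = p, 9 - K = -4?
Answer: -3925400 - 81*I*√6 ≈ -3.9254e+6 - 198.41*I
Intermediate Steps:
K = 13 (K = 9 - 1*(-4) = 9 + 4 = 13)
c(u, X) = -39*X - 3*u (c(u, X) = -3*(13*X + u) = -3*(u + 13*X) = -39*X - 3*u)
P = -81*I*√6 (P = (-39*2 - 3*1)*√(-3 - 3) = (-78 - 3)*√(-6) = -81*I*√6 ≈ -198.41*I)
(-519 - 431)*(2166 + 1966) + P = (-519 - 431)*(2166 + 1966) - 81*I*√6 = -950*4132 - 81*I*√6 = -3925400 - 81*I*√6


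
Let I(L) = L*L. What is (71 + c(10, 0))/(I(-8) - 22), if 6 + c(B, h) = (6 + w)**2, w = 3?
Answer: 73/21 ≈ 3.4762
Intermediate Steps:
I(L) = L**2
c(B, h) = 75 (c(B, h) = -6 + (6 + 3)**2 = -6 + 9**2 = -6 + 81 = 75)
(71 + c(10, 0))/(I(-8) - 22) = (71 + 75)/((-8)**2 - 22) = 146/(64 - 22) = 146/42 = 146*(1/42) = 73/21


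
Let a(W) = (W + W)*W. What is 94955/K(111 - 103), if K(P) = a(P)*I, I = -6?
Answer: -94955/768 ≈ -123.64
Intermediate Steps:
a(W) = 2*W² (a(W) = (2*W)*W = 2*W²)
K(P) = -12*P² (K(P) = (2*P²)*(-6) = -12*P²)
94955/K(111 - 103) = 94955/((-12*(111 - 103)²)) = 94955/((-12*8²)) = 94955/((-12*64)) = 94955/(-768) = 94955*(-1/768) = -94955/768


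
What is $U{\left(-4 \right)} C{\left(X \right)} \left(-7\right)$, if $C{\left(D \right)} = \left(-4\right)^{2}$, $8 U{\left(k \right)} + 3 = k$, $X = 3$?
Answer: $98$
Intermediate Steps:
$U{\left(k \right)} = - \frac{3}{8} + \frac{k}{8}$
$C{\left(D \right)} = 16$
$U{\left(-4 \right)} C{\left(X \right)} \left(-7\right) = \left(- \frac{3}{8} + \frac{1}{8} \left(-4\right)\right) 16 \left(-7\right) = \left(- \frac{3}{8} - \frac{1}{2}\right) 16 \left(-7\right) = \left(- \frac{7}{8}\right) 16 \left(-7\right) = \left(-14\right) \left(-7\right) = 98$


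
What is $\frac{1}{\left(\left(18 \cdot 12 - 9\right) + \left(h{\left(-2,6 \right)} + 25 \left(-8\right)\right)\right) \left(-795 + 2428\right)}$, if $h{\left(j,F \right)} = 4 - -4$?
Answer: $\frac{1}{24495} \approx 4.0825 \cdot 10^{-5}$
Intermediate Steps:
$h{\left(j,F \right)} = 8$ ($h{\left(j,F \right)} = 4 + 4 = 8$)
$\frac{1}{\left(\left(18 \cdot 12 - 9\right) + \left(h{\left(-2,6 \right)} + 25 \left(-8\right)\right)\right) \left(-795 + 2428\right)} = \frac{1}{\left(\left(18 \cdot 12 - 9\right) + \left(8 + 25 \left(-8\right)\right)\right) \left(-795 + 2428\right)} = \frac{1}{\left(\left(216 - 9\right) + \left(8 - 200\right)\right) 1633} = \frac{1}{\left(207 - 192\right) 1633} = \frac{1}{15 \cdot 1633} = \frac{1}{24495}$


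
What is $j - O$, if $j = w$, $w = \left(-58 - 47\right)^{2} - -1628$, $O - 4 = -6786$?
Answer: $19435$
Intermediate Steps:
$O = -6782$ ($O = 4 - 6786 = -6782$)
$w = 12653$ ($w = \left(-105\right)^{2} + 1628 = 11025 + 1628 = 12653$)
$j = 12653$
$j - O = 12653 - -6782 = 12653 + 6782 = 19435$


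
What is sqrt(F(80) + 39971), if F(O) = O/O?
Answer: 2*sqrt(9993) ≈ 199.93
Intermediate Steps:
F(O) = 1
sqrt(F(80) + 39971) = sqrt(1 + 39971) = sqrt(39972) = 2*sqrt(9993)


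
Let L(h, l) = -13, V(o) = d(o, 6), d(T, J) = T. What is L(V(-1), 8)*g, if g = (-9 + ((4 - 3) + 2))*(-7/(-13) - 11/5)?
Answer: -648/5 ≈ -129.60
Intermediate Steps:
V(o) = o
g = 648/65 (g = (-9 + (1 + 2))*(-7*(-1/13) - 11*⅕) = (-9 + 3)*(7/13 - 11/5) = -6*(-108/65) = 648/65 ≈ 9.9692)
L(V(-1), 8)*g = -13*648/65 = -648/5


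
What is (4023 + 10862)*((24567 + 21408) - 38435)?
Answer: 112232900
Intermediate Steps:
(4023 + 10862)*((24567 + 21408) - 38435) = 14885*(45975 - 38435) = 14885*7540 = 112232900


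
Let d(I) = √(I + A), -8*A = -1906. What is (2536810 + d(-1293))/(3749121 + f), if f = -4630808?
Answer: -2536810/881687 - I*√4219/1763374 ≈ -2.8772 - 3.6835e-5*I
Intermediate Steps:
A = 953/4 (A = -⅛*(-1906) = 953/4 ≈ 238.25)
d(I) = √(953/4 + I) (d(I) = √(I + 953/4) = √(953/4 + I))
(2536810 + d(-1293))/(3749121 + f) = (2536810 + √(953 + 4*(-1293))/2)/(3749121 - 4630808) = (2536810 + √(953 - 5172)/2)/(-881687) = (2536810 + √(-4219)/2)*(-1/881687) = (2536810 + (I*√4219)/2)*(-1/881687) = (2536810 + I*√4219/2)*(-1/881687) = -2536810/881687 - I*√4219/1763374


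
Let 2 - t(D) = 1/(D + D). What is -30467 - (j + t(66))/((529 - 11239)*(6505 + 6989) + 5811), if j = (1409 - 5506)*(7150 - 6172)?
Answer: -581188126029325/19075970628 ≈ -30467.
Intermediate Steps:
t(D) = 2 - 1/(2*D) (t(D) = 2 - 1/(D + D) = 2 - 1/(2*D))
j = -4006866 (j = -4097*978 = -4006866)
-30467 - (j + t(66))/((529 - 11239)*(6505 + 6989) + 5811) = -30467 - (-4006866 + (2 - ½/66))/((529 - 11239)*(6505 + 6989) + 5811) = -30467 - (-4006866 + (2 - ½*1/66))/(-10710*13494 + 5811) = -30467 - (-4006866 + (2 - 1/132))/(-144520740 + 5811) = -30467 - (-4006866 + 263/132)/(-144514929) = -30467 - (-528906049)*(-1)/(132*144514929) = -30467 - 1*528906049/19075970628 = -30467 - 528906049/19075970628 = -581188126029325/19075970628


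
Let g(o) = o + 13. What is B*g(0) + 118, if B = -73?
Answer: -831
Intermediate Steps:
g(o) = 13 + o
B*g(0) + 118 = -73*(13 + 0) + 118 = -73*13 + 118 = -949 + 118 = -831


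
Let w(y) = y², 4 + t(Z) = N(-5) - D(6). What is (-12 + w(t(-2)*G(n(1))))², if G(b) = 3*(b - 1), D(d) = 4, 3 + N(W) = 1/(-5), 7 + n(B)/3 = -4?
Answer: 1064497898702736/625 ≈ 1.7032e+12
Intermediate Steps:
n(B) = -33 (n(B) = -21 + 3*(-4) = -21 - 12 = -33)
N(W) = -16/5 (N(W) = -3 + 1/(-5) = -3 - ⅕ = -16/5)
G(b) = -3 + 3*b (G(b) = 3*(-1 + b) = -3 + 3*b)
t(Z) = -56/5 (t(Z) = -4 + (-16/5 - 1*4) = -4 + (-16/5 - 4) = -4 - 36/5 = -56/5)
(-12 + w(t(-2)*G(n(1))))² = (-12 + (-56*(-3 + 3*(-33))/5)²)² = (-12 + (-56*(-3 - 99)/5)²)² = (-12 + (-56/5*(-102))²)² = (-12 + (5712/5)²)² = (-12 + 32626944/25)² = (32626644/25)² = 1064497898702736/625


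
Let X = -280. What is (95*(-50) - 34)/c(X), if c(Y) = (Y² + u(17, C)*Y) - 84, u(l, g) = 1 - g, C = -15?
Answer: -1196/18459 ≈ -0.064792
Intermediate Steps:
c(Y) = -84 + Y² + 16*Y (c(Y) = (Y² + (1 - 1*(-15))*Y) - 84 = (Y² + (1 + 15)*Y) - 84 = (Y² + 16*Y) - 84 = -84 + Y² + 16*Y)
(95*(-50) - 34)/c(X) = (95*(-50) - 34)/(-84 + (-280)² + 16*(-280)) = (-4750 - 34)/(-84 + 78400 - 4480) = -4784/73836 = -4784*1/73836 = -1196/18459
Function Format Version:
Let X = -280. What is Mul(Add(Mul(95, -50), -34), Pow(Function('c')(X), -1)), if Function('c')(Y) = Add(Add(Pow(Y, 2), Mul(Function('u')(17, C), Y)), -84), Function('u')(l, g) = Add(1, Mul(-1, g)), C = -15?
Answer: Rational(-1196, 18459) ≈ -0.064792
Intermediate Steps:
Function('c')(Y) = Add(-84, Pow(Y, 2), Mul(16, Y)) (Function('c')(Y) = Add(Add(Pow(Y, 2), Mul(Add(1, Mul(-1, -15)), Y)), -84) = Add(Add(Pow(Y, 2), Mul(Add(1, 15), Y)), -84) = Add(Add(Pow(Y, 2), Mul(16, Y)), -84) = Add(-84, Pow(Y, 2), Mul(16, Y)))
Mul(Add(Mul(95, -50), -34), Pow(Function('c')(X), -1)) = Mul(Add(Mul(95, -50), -34), Pow(Add(-84, Pow(-280, 2), Mul(16, -280)), -1)) = Mul(Add(-4750, -34), Pow(Add(-84, 78400, -4480), -1)) = Mul(-4784, Pow(73836, -1)) = Mul(-4784, Rational(1, 73836)) = Rational(-1196, 18459)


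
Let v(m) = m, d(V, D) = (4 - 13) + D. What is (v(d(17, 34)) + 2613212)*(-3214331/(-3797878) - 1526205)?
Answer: -15147202779747309183/3797878 ≈ -3.9883e+12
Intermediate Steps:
d(V, D) = -9 + D
(v(d(17, 34)) + 2613212)*(-3214331/(-3797878) - 1526205) = ((-9 + 34) + 2613212)*(-3214331/(-3797878) - 1526205) = (25 + 2613212)*(-3214331*(-1/3797878) - 1526205) = 2613237*(3214331/3797878 - 1526205) = 2613237*(-5796337178659/3797878) = -15147202779747309183/3797878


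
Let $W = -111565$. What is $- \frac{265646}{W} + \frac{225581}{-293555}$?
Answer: $\frac{10562953453}{6550092715} \approx 1.6126$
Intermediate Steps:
$- \frac{265646}{W} + \frac{225581}{-293555} = - \frac{265646}{-111565} + \frac{225581}{-293555} = \left(-265646\right) \left(- \frac{1}{111565}\right) + 225581 \left(- \frac{1}{293555}\right) = \frac{265646}{111565} - \frac{225581}{293555} = \frac{10562953453}{6550092715}$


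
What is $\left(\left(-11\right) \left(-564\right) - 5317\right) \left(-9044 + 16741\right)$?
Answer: $6827239$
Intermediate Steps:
$\left(\left(-11\right) \left(-564\right) - 5317\right) \left(-9044 + 16741\right) = \left(6204 - 5317\right) 7697 = 887 \cdot 7697 = 6827239$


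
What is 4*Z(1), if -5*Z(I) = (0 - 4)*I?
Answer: 16/5 ≈ 3.2000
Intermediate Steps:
Z(I) = 4*I/5 (Z(I) = -(0 - 4)*I/5 = -(-4)*I/5 = 4*I/5)
4*Z(1) = 4*((4/5)*1) = 4*(4/5) = 16/5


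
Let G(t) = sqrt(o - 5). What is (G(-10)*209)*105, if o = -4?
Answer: 65835*I ≈ 65835.0*I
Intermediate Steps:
G(t) = 3*I (G(t) = sqrt(-4 - 5) = sqrt(-9) = 3*I)
(G(-10)*209)*105 = ((3*I)*209)*105 = (627*I)*105 = 65835*I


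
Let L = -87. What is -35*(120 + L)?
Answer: -1155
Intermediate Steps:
-35*(120 + L) = -35*(120 - 87) = -35*33 = -1155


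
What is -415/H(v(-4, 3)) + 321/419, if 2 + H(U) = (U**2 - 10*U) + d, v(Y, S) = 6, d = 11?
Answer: 35740/1257 ≈ 28.433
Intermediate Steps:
H(U) = 9 + U**2 - 10*U (H(U) = -2 + ((U**2 - 10*U) + 11) = -2 + (11 + U**2 - 10*U) = 9 + U**2 - 10*U)
-415/H(v(-4, 3)) + 321/419 = -415/(9 + 6**2 - 10*6) + 321/419 = -415/(9 + 36 - 60) + 321*(1/419) = -415/(-15) + 321/419 = -415*(-1/15) + 321/419 = 83/3 + 321/419 = 35740/1257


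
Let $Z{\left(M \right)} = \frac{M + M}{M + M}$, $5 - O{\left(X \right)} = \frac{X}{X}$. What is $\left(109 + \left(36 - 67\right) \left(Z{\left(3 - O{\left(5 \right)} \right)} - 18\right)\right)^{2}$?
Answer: $404496$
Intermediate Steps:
$O{\left(X \right)} = 4$ ($O{\left(X \right)} = 5 - \frac{X}{X} = 5 - 1 = 4$)
$Z{\left(M \right)} = 1$ ($Z{\left(M \right)} = \frac{2 M}{2 M} = 2 M \frac{1}{2 M} = 1$)
$\left(109 + \left(36 - 67\right) \left(Z{\left(3 - O{\left(5 \right)} \right)} - 18\right)\right)^{2} = \left(109 + \left(36 - 67\right) \left(1 - 18\right)\right)^{2} = \left(109 - -527\right)^{2} = \left(109 + 527\right)^{2} = 636^{2} = 404496$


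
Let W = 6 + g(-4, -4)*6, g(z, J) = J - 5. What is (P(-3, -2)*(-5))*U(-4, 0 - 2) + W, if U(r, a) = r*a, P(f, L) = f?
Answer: 72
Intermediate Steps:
U(r, a) = a*r
g(z, J) = -5 + J
W = -48 (W = 6 + (-5 - 4)*6 = 6 - 9*6 = 6 - 54 = -48)
(P(-3, -2)*(-5))*U(-4, 0 - 2) + W = (-3*(-5))*((0 - 2)*(-4)) - 48 = 15*(-2*(-4)) - 48 = 15*8 - 48 = 120 - 48 = 72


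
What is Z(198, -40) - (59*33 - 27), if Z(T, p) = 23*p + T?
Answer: -2642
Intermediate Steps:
Z(T, p) = T + 23*p
Z(198, -40) - (59*33 - 27) = (198 + 23*(-40)) - (59*33 - 27) = (198 - 920) - (1947 - 27) = -722 - 1*1920 = -722 - 1920 = -2642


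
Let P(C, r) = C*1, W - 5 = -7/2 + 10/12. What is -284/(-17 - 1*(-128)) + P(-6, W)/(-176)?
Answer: -24659/9768 ≈ -2.5245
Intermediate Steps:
W = 7/3 (W = 5 + (-7/2 + 10/12) = 5 + (-7*½ + 10*(1/12)) = 5 + (-7/2 + ⅚) = 5 - 8/3 = 7/3 ≈ 2.3333)
P(C, r) = C
-284/(-17 - 1*(-128)) + P(-6, W)/(-176) = -284/(-17 - 1*(-128)) - 6/(-176) = -284/(-17 + 128) - 6*(-1/176) = -284/111 + 3/88 = -24659/9768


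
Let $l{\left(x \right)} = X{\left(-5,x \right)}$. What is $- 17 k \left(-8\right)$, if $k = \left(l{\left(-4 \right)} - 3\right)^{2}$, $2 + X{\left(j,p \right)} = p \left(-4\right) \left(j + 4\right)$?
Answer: $59976$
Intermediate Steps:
$X{\left(j,p \right)} = -2 - 4 p \left(4 + j\right)$ ($X{\left(j,p \right)} = -2 + p \left(-4\right) \left(j + 4\right) = -2 + - 4 p \left(4 + j\right) = -2 - 4 p \left(4 + j\right)$)
$l{\left(x \right)} = -2 + 4 x$ ($l{\left(x \right)} = -2 - 16 x - - 20 x = -2 - 16 x + 20 x = -2 + 4 x$)
$k = 441$ ($k = \left(\left(-2 + 4 \left(-4\right)\right) - 3\right)^{2} = \left(\left(-2 - 16\right) - 3\right)^{2} = \left(-18 - 3\right)^{2} = \left(-21\right)^{2} = 441$)
$- 17 k \left(-8\right) = \left(-17\right) 441 \left(-8\right) = \left(-7497\right) \left(-8\right) = 59976$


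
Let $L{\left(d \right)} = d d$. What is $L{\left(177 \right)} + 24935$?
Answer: $56264$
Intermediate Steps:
$L{\left(d \right)} = d^{2}$
$L{\left(177 \right)} + 24935 = 177^{2} + 24935 = 31329 + 24935 = 56264$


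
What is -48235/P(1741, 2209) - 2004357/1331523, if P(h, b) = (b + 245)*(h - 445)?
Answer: -715427882777/470528271648 ≈ -1.5205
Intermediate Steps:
P(h, b) = (-445 + h)*(245 + b) (P(h, b) = (245 + b)*(-445 + h) = (-445 + h)*(245 + b))
-48235/P(1741, 2209) - 2004357/1331523 = -48235/(-109025 - 445*2209 + 245*1741 + 2209*1741) - 2004357/1331523 = -48235/(-109025 - 983005 + 426545 + 3845869) - 2004357*1/1331523 = -48235/3180384 - 668119/443841 = -715427882777/470528271648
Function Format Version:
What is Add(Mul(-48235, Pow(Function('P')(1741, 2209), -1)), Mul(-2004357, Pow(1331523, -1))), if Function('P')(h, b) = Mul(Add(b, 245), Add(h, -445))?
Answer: Rational(-715427882777, 470528271648) ≈ -1.5205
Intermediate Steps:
Function('P')(h, b) = Mul(Add(-445, h), Add(245, b)) (Function('P')(h, b) = Mul(Add(245, b), Add(-445, h)) = Mul(Add(-445, h), Add(245, b)))
Add(Mul(-48235, Pow(Function('P')(1741, 2209), -1)), Mul(-2004357, Pow(1331523, -1))) = Add(Mul(-48235, Pow(Add(-109025, Mul(-445, 2209), Mul(245, 1741), Mul(2209, 1741)), -1)), Mul(-2004357, Pow(1331523, -1))) = Add(Mul(-48235, Pow(Add(-109025, -983005, 426545, 3845869), -1)), Mul(-2004357, Rational(1, 1331523))) = Add(Mul(-48235, Pow(3180384, -1)), Rational(-668119, 443841)) = Add(Mul(-48235, Rational(1, 3180384)), Rational(-668119, 443841)) = Add(Rational(-48235, 3180384), Rational(-668119, 443841)) = Rational(-715427882777, 470528271648)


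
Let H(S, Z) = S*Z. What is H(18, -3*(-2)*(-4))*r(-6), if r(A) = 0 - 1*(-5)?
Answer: -2160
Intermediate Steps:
r(A) = 5 (r(A) = 0 + 5 = 5)
H(18, -3*(-2)*(-4))*r(-6) = (18*(-3*(-2)*(-4)))*5 = (18*(6*(-4)))*5 = (18*(-24))*5 = -432*5 = -2160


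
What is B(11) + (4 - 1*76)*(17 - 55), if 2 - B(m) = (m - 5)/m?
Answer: 30112/11 ≈ 2737.5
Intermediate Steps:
B(m) = 2 - (-5 + m)/m (B(m) = 2 - (m - 5)/m = 2 - (-5 + m)/m)
B(11) + (4 - 1*76)*(17 - 55) = (5 + 11)/11 + (4 - 1*76)*(17 - 55) = (1/11)*16 + (4 - 76)*(-38) = 16/11 - 72*(-38) = 16/11 + 2736 = 30112/11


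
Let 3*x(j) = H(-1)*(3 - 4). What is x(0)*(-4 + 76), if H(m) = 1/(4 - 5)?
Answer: 24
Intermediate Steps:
H(m) = -1 (H(m) = 1/(-1) = -1)
x(j) = ⅓ (x(j) = (-(3 - 4))/3 = (-1*(-1))/3 = (⅓)*1 = ⅓)
x(0)*(-4 + 76) = (-4 + 76)/3 = (⅓)*72 = 24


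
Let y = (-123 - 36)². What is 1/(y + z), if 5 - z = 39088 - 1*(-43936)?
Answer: -1/57738 ≈ -1.7320e-5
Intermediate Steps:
z = -83019 (z = 5 - (39088 - 1*(-43936)) = 5 - (39088 + 43936) = 5 - 1*83024 = 5 - 83024 = -83019)
y = 25281 (y = (-159)² = 25281)
1/(y + z) = 1/(25281 - 83019) = 1/(-57738) = -1/57738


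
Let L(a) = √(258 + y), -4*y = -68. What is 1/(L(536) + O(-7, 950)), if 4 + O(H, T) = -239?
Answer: -243/58774 - 5*√11/58774 ≈ -0.0044166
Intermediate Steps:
O(H, T) = -243 (O(H, T) = -4 - 239 = -243)
y = 17 (y = -¼*(-68) = 17)
L(a) = 5*√11 (L(a) = √(258 + 17) = √275 = 5*√11)
1/(L(536) + O(-7, 950)) = 1/(5*√11 - 243) = 1/(-243 + 5*√11)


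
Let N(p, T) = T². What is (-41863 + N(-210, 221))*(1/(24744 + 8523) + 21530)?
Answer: 1665970776586/11089 ≈ 1.5024e+8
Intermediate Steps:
(-41863 + N(-210, 221))*(1/(24744 + 8523) + 21530) = (-41863 + 221²)*(1/(24744 + 8523) + 21530) = (-41863 + 48841)*(1/33267 + 21530) = 6978*(1/33267 + 21530) = 6978*(716238511/33267) = 1665970776586/11089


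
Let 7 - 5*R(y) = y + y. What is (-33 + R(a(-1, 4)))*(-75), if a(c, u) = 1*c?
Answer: 2340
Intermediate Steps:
a(c, u) = c
R(y) = 7/5 - 2*y/5 (R(y) = 7/5 - (y + y)/5 = 7/5 - 2*y/5)
(-33 + R(a(-1, 4)))*(-75) = (-33 + (7/5 - ⅖*(-1)))*(-75) = (-33 + (7/5 + ⅖))*(-75) = (-33 + 9/5)*(-75) = -156/5*(-75) = 2340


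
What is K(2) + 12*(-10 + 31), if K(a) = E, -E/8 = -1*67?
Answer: 788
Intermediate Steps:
E = 536 (E = -(-8)*67 = -8*(-67) = 536)
K(a) = 536
K(2) + 12*(-10 + 31) = 536 + 12*(-10 + 31) = 536 + 12*21 = 536 + 252 = 788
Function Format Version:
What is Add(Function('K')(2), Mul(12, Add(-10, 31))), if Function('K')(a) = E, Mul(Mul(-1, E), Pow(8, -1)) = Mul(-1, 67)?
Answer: 788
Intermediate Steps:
E = 536 (E = Mul(-8, Mul(-1, 67)) = Mul(-8, -67) = 536)
Function('K')(a) = 536
Add(Function('K')(2), Mul(12, Add(-10, 31))) = Add(536, Mul(12, Add(-10, 31))) = Add(536, Mul(12, 21)) = Add(536, 252) = 788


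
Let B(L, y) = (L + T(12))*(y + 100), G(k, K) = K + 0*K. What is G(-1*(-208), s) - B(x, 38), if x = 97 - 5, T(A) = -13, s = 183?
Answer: -10719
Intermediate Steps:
G(k, K) = K (G(k, K) = K + 0 = K)
x = 92
B(L, y) = (-13 + L)*(100 + y) (B(L, y) = (L - 13)*(y + 100) = (-13 + L)*(100 + y))
G(-1*(-208), s) - B(x, 38) = 183 - (-1300 - 13*38 + 100*92 + 92*38) = 183 - (-1300 - 494 + 9200 + 3496) = 183 - 1*10902 = 183 - 10902 = -10719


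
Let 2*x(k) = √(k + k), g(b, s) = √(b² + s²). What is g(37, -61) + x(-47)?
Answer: √5090 + I*√94/2 ≈ 71.344 + 4.8477*I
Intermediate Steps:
x(k) = √2*√k/2 (x(k) = √(k + k)/2 = √(2*k)/2 = (√2*√k)/2 = √2*√k/2)
g(37, -61) + x(-47) = √(37² + (-61)²) + √2*√(-47)/2 = √(1369 + 3721) + √2*(I*√47)/2 = √5090 + I*√94/2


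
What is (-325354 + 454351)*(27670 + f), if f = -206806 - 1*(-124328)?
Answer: -7070067576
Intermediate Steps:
f = -82478 (f = -206806 + 124328 = -82478)
(-325354 + 454351)*(27670 + f) = (-325354 + 454351)*(27670 - 82478) = 128997*(-54808) = -7070067576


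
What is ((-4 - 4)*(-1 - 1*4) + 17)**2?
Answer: 3249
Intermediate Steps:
((-4 - 4)*(-1 - 1*4) + 17)**2 = (-8*(-1 - 4) + 17)**2 = (-8*(-5) + 17)**2 = (40 + 17)**2 = 57**2 = 3249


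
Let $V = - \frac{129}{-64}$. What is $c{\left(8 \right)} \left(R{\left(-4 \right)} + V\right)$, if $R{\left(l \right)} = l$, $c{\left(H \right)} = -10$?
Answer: $\frac{635}{32} \approx 19.844$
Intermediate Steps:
$V = \frac{129}{64}$ ($V = \left(-129\right) \left(- \frac{1}{64}\right) = \frac{129}{64} \approx 2.0156$)
$c{\left(8 \right)} \left(R{\left(-4 \right)} + V\right) = - 10 \left(-4 + \frac{129}{64}\right) = \left(-10\right) \left(- \frac{127}{64}\right) = \frac{635}{32}$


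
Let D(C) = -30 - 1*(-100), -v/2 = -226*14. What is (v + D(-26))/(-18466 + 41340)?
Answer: 3199/11437 ≈ 0.27971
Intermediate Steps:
v = 6328 (v = -(-452)*14 = -2*(-3164) = 6328)
D(C) = 70 (D(C) = -30 + 100 = 70)
(v + D(-26))/(-18466 + 41340) = (6328 + 70)/(-18466 + 41340) = 6398/22874 = 6398*(1/22874) = 3199/11437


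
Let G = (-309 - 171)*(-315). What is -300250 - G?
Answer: -451450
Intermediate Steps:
G = 151200 (G = -480*(-315) = 151200)
-300250 - G = -300250 - 1*151200 = -300250 - 151200 = -451450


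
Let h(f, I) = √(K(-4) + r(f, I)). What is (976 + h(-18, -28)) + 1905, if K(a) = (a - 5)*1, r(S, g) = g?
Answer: 2881 + I*√37 ≈ 2881.0 + 6.0828*I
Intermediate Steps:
K(a) = -5 + a (K(a) = (-5 + a)*1 = -5 + a)
h(f, I) = √(-9 + I) (h(f, I) = √((-5 - 4) + I) = √(-9 + I))
(976 + h(-18, -28)) + 1905 = (976 + √(-9 - 28)) + 1905 = (976 + √(-37)) + 1905 = (976 + I*√37) + 1905 = 2881 + I*√37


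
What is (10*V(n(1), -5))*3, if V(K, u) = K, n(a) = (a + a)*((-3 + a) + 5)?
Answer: 180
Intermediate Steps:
n(a) = 2*a*(2 + a) (n(a) = (2*a)*(2 + a) = 2*a*(2 + a))
(10*V(n(1), -5))*3 = (10*(2*1*(2 + 1)))*3 = (10*(2*1*3))*3 = (10*6)*3 = 60*3 = 180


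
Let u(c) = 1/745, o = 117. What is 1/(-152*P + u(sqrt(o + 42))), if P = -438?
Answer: 745/49599121 ≈ 1.5020e-5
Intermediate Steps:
u(c) = 1/745
1/(-152*P + u(sqrt(o + 42))) = 1/(-152*(-438) + 1/745) = 1/(66576 + 1/745) = 1/(49599121/745) = 745/49599121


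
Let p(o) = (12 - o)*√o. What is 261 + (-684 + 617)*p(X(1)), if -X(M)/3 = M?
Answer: 261 - 1005*I*√3 ≈ 261.0 - 1740.7*I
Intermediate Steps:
X(M) = -3*M
p(o) = √o*(12 - o)
261 + (-684 + 617)*p(X(1)) = 261 + (-684 + 617)*(√(-3*1)*(12 - (-3))) = 261 - 67*√(-3)*(12 - 1*(-3)) = 261 - 67*I*√3*(12 + 3) = 261 - 67*I*√3*15 = 261 - 1005*I*√3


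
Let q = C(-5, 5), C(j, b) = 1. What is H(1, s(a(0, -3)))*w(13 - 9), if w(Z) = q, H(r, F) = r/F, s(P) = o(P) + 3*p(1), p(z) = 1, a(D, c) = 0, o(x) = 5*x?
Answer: ⅓ ≈ 0.33333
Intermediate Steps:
s(P) = 3 + 5*P (s(P) = 5*P + 3*1 = 5*P + 3 = 3 + 5*P)
q = 1
w(Z) = 1
H(1, s(a(0, -3)))*w(13 - 9) = (1/(3 + 5*0))*1 = (1/(3 + 0))*1 = (1/3)*1 = (1*(⅓))*1 = (⅓)*1 = ⅓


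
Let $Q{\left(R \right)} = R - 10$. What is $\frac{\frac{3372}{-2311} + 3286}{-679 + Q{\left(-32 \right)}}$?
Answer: $- \frac{7590574}{1666231} \approx -4.5555$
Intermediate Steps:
$Q{\left(R \right)} = -10 + R$
$\frac{\frac{3372}{-2311} + 3286}{-679 + Q{\left(-32 \right)}} = \frac{\frac{3372}{-2311} + 3286}{-679 - 42} = \frac{3372 \left(- \frac{1}{2311}\right) + 3286}{-679 - 42} = \frac{- \frac{3372}{2311} + 3286}{-721} = \frac{7590574}{2311} \left(- \frac{1}{721}\right) = - \frac{7590574}{1666231}$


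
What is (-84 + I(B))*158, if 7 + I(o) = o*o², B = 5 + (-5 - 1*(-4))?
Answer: -4266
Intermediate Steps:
B = 4 (B = 5 + (-5 + 4) = 5 - 1 = 4)
I(o) = -7 + o³ (I(o) = -7 + o*o² = -7 + o³)
(-84 + I(B))*158 = (-84 + (-7 + 4³))*158 = (-84 + (-7 + 64))*158 = (-84 + 57)*158 = -27*158 = -4266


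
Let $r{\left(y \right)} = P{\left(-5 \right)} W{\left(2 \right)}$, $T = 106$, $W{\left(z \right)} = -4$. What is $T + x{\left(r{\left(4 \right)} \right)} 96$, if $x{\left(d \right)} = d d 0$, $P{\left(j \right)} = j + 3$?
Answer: $106$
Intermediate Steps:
$P{\left(j \right)} = 3 + j$
$r{\left(y \right)} = 8$ ($r{\left(y \right)} = \left(3 - 5\right) \left(-4\right) = \left(-2\right) \left(-4\right) = 8$)
$x{\left(d \right)} = 0$ ($x{\left(d \right)} = d^{2} \cdot 0 = 0$)
$T + x{\left(r{\left(4 \right)} \right)} 96 = 106 + 0 \cdot 96 = 106 + 0 = 106$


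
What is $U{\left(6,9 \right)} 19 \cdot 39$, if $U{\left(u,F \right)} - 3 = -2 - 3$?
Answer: $-1482$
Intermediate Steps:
$U{\left(u,F \right)} = -2$ ($U{\left(u,F \right)} = 3 - 5 = -2$)
$U{\left(6,9 \right)} 19 \cdot 39 = \left(-2\right) 19 \cdot 39 = \left(-38\right) 39 = -1482$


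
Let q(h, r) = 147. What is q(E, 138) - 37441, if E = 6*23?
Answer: -37294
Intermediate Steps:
E = 138
q(E, 138) - 37441 = 147 - 37441 = -37294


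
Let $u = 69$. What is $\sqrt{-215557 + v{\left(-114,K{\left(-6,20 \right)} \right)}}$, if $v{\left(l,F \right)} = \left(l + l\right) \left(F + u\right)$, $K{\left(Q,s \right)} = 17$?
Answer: $i \sqrt{235165} \approx 484.94 i$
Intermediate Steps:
$v{\left(l,F \right)} = 2 l \left(69 + F\right)$ ($v{\left(l,F \right)} = \left(l + l\right) \left(F + 69\right) = 2 l \left(69 + F\right)$)
$\sqrt{-215557 + v{\left(-114,K{\left(-6,20 \right)} \right)}} = \sqrt{-215557 + 2 \left(-114\right) \left(69 + 17\right)} = \sqrt{-215557 + 2 \left(-114\right) 86} = \sqrt{-215557 - 19608} = \sqrt{-235165} = i \sqrt{235165}$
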